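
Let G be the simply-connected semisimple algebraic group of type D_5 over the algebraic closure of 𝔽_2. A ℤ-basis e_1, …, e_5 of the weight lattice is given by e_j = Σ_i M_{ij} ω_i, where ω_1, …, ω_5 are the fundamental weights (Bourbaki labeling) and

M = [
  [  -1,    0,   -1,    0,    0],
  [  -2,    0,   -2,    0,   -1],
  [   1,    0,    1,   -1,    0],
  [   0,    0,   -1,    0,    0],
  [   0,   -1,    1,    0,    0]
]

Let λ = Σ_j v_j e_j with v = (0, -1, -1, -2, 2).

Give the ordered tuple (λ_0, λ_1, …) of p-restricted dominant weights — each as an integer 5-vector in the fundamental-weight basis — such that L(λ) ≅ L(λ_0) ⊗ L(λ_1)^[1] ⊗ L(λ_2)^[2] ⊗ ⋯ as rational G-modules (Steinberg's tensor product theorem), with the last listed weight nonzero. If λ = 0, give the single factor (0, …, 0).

Converting to the ω-basis (c_i = row i of M dotted with v = (0, -1, -1, -2, 2)):
  c_1 = (-1)·(0) + (0)·(-1) + (-1)·(-1) + (0)·(-2) + (0)·(2) = 1
  c_2 = (-2)·(0) + (0)·(-1) + (-2)·(-1) + (0)·(-2) + (-1)·(2) = 0
  c_3 = (1)·(0) + (0)·(-1) + (1)·(-1) + (-1)·(-2) + (0)·(2) = 1
  c_4 = (0)·(0) + (0)·(-1) + (-1)·(-1) + (0)·(-2) + (0)·(2) = 1
  c_5 = (0)·(0) + (-1)·(-1) + (1)·(-1) + (0)·(-2) + (0)·(2) = 0
Writing each c_i in base p = 2:
  c_1 = 1 = 1·2^0
  c_2 = 0
  c_3 = 1 = 1·2^0
  c_4 = 1 = 1·2^0
  c_5 = 0
λ_0 = (1, 0, 1, 1, 0)

((1, 0, 1, 1, 0),)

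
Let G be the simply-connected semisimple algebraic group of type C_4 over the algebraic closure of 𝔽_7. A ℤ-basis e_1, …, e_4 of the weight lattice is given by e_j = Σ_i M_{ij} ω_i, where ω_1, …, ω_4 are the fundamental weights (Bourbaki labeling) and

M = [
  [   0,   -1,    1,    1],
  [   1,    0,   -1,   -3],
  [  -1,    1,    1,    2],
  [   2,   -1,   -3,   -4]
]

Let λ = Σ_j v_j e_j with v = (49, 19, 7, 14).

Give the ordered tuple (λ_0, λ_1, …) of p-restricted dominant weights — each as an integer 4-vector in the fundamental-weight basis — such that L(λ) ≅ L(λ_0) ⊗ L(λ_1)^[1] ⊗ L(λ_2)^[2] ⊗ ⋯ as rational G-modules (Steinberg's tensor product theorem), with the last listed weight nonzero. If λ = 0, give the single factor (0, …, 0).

((2, 0, 5, 2),)

In the fundamental-weight basis, λ has coordinates c = M·v (v = (49, 19, 7, 14)):
  c_1 = 0·49 + (-1)·(19) + 1·7 + 1·14 = 2
  c_2 = 1·49 + 0·19 + (-1)·(7) + (-3)·(14) = 0
  c_3 = (-1)·(49) + 1·19 + 1·7 + 2·14 = 5
  c_4 = 2·49 + (-1)·(19) + (-3)·(7) + (-4)·(14) = 2
Base-7 expansion of each c_i:
  c_1 = 2 = 2·7^0
  c_2 = 0
  c_3 = 5 = 5·7^0
  c_4 = 2 = 2·7^0
Factor λ_0 = (2, 0, 5, 2)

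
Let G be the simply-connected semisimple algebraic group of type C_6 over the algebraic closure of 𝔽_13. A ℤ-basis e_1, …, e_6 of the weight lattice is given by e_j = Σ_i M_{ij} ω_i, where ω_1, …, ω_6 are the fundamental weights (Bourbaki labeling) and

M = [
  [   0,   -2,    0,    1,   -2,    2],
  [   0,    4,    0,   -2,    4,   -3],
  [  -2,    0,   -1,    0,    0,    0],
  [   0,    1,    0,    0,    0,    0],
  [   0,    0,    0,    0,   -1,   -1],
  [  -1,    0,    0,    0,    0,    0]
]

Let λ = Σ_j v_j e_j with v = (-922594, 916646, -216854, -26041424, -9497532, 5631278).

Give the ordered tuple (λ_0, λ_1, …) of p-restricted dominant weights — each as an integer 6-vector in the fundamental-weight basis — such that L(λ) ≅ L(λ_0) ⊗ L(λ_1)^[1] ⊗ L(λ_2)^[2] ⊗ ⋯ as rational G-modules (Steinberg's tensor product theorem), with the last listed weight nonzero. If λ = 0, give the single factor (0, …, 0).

((4, 8, 8, 3, 2, 10), (0, 1, 5, 12, 3, 1), (8, 12, 7, 2, 10, 12), (5, 3, 2, 1, 4, 3), (5, 4, 7, 6, 5, 6), (6, 2, 5, 2, 10, 2))

Compute c_i = Σ_j M_{ij} v_j with v = (-922594, 916646, -216854, -26041424, -9497532, 5631278):
  c_1 = (0)·(-922594) + (-2)·(916646) + (0)·(-216854) + (1)·(-26041424) + (-2)·(-9497532) + (2)·(5631278) = 2382904
  c_2 = (0)·(-922594) + (4)·(916646) + (0)·(-216854) + (-2)·(-26041424) + (4)·(-9497532) + (-3)·(5631278) = 865470
  c_3 = (-2)·(-922594) + (0)·(916646) + (-1)·(-216854) + (0)·(-26041424) + (0)·(-9497532) + (0)·(5631278) = 2062042
  c_4 = (0)·(-922594) + (1)·(916646) + (0)·(-216854) + (0)·(-26041424) + (0)·(-9497532) + (0)·(5631278) = 916646
  c_5 = (0)·(-922594) + (0)·(916646) + (0)·(-216854) + (0)·(-26041424) + (-1)·(-9497532) + (-1)·(5631278) = 3866254
  c_6 = (-1)·(-922594) + (0)·(916646) + (0)·(-216854) + (0)·(-26041424) + (0)·(-9497532) + (0)·(5631278) = 922594
Expand coordinatewise in base 13:
  c_1 = 2382904 = 4·13^0 + 0·13^1 + 8·13^2 + 5·13^3 + 5·13^4 + 6·13^5
  c_2 = 865470 = 8·13^0 + 1·13^1 + 12·13^2 + 3·13^3 + 4·13^4 + 2·13^5
  c_3 = 2062042 = 8·13^0 + 5·13^1 + 7·13^2 + 2·13^3 + 7·13^4 + 5·13^5
  c_4 = 916646 = 3·13^0 + 12·13^1 + 2·13^2 + 1·13^3 + 6·13^4 + 2·13^5
  c_5 = 3866254 = 2·13^0 + 3·13^1 + 10·13^2 + 4·13^3 + 5·13^4 + 10·13^5
  c_6 = 922594 = 10·13^0 + 1·13^1 + 12·13^2 + 3·13^3 + 6·13^4 + 2·13^5
λ_0 = (4, 8, 8, 3, 2, 10)
λ_1 = (0, 1, 5, 12, 3, 1)
λ_2 = (8, 12, 7, 2, 10, 12)
λ_3 = (5, 3, 2, 1, 4, 3)
λ_4 = (5, 4, 7, 6, 5, 6)
λ_5 = (6, 2, 5, 2, 10, 2)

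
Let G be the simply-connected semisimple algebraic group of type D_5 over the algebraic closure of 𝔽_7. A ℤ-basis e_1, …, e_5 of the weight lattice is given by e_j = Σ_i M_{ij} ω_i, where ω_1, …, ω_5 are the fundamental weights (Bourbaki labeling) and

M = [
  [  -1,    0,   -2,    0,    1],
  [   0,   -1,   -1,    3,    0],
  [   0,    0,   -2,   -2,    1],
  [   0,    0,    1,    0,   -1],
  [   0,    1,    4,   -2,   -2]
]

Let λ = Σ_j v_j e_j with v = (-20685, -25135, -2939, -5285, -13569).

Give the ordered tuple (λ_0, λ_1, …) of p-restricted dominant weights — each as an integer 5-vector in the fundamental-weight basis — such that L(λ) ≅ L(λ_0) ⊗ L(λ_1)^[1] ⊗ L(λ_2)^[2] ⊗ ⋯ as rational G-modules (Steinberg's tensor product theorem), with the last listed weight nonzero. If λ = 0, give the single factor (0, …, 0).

Compute c_i = Σ_j M_{ij} v_j with v = (-20685, -25135, -2939, -5285, -13569):
  c_1 = (-1)·(-20685) + (0)·(-25135) + (-2)·(-2939) + (0)·(-5285) + (1)·(-13569) = 12994
  c_2 = (0)·(-20685) + (-1)·(-25135) + (-1)·(-2939) + (3)·(-5285) + (0)·(-13569) = 12219
  c_3 = (0)·(-20685) + (0)·(-25135) + (-2)·(-2939) + (-2)·(-5285) + (1)·(-13569) = 2879
  c_4 = (0)·(-20685) + (0)·(-25135) + (1)·(-2939) + (0)·(-5285) + (-1)·(-13569) = 10630
  c_5 = (0)·(-20685) + (1)·(-25135) + (4)·(-2939) + (-2)·(-5285) + (-2)·(-13569) = 817
Writing each c_i in base p = 7:
  c_1 = 12994 = 2·7^0 + 1·7^1 + 6·7^2 + 2·7^3 + 5·7^4
  c_2 = 12219 = 4·7^0 + 2·7^1 + 4·7^2 + 0·7^3 + 5·7^4
  c_3 = 2879 = 2·7^0 + 5·7^1 + 2·7^2 + 1·7^3 + 1·7^4
  c_4 = 10630 = 4·7^0 + 6·7^1 + 6·7^2 + 2·7^3 + 4·7^4
  c_5 = 817 = 5·7^0 + 4·7^1 + 2·7^2 + 2·7^3
λ_0 = (2, 4, 2, 4, 5)
λ_1 = (1, 2, 5, 6, 4)
λ_2 = (6, 4, 2, 6, 2)
λ_3 = (2, 0, 1, 2, 2)
λ_4 = (5, 5, 1, 4, 0)

((2, 4, 2, 4, 5), (1, 2, 5, 6, 4), (6, 4, 2, 6, 2), (2, 0, 1, 2, 2), (5, 5, 1, 4, 0))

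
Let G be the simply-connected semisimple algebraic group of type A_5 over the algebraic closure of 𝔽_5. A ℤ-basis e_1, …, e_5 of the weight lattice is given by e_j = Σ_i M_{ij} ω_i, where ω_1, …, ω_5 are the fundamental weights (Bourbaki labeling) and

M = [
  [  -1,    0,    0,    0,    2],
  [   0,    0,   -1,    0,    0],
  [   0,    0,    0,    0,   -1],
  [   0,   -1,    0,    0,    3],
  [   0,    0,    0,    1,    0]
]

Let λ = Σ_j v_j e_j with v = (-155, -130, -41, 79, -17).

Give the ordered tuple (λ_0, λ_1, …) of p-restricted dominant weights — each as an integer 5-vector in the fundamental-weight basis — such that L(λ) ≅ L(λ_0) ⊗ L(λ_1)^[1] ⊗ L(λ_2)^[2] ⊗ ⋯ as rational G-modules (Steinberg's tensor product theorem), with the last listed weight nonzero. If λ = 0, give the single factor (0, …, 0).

((1, 1, 2, 4, 4), (4, 3, 3, 0, 0), (4, 1, 0, 3, 3))

Converting to the ω-basis (c_i = row i of M dotted with v = (-155, -130, -41, 79, -17)):
  c_1 = (-1)·(-155) + (0)·(-130) + (0)·(-41) + 0·79 + (2)·(-17) = 121
  c_2 = (0)·(-155) + (0)·(-130) + (-1)·(-41) + 0·79 + (0)·(-17) = 41
  c_3 = (0)·(-155) + (0)·(-130) + (0)·(-41) + 0·79 + (-1)·(-17) = 17
  c_4 = (0)·(-155) + (-1)·(-130) + (0)·(-41) + 0·79 + (3)·(-17) = 79
  c_5 = (0)·(-155) + (0)·(-130) + (0)·(-41) + 1·79 + (0)·(-17) = 79
Expand coordinatewise in base 5:
  c_1 = 121 = 1·5^0 + 4·5^1 + 4·5^2
  c_2 = 41 = 1·5^0 + 3·5^1 + 1·5^2
  c_3 = 17 = 2·5^0 + 3·5^1
  c_4 = 79 = 4·5^0 + 0·5^1 + 3·5^2
  c_5 = 79 = 4·5^0 + 0·5^1 + 3·5^2
p-restricted factor λ_0 = (1, 1, 2, 4, 4)
p-restricted factor λ_1 = (4, 3, 3, 0, 0)
p-restricted factor λ_2 = (4, 1, 0, 3, 3)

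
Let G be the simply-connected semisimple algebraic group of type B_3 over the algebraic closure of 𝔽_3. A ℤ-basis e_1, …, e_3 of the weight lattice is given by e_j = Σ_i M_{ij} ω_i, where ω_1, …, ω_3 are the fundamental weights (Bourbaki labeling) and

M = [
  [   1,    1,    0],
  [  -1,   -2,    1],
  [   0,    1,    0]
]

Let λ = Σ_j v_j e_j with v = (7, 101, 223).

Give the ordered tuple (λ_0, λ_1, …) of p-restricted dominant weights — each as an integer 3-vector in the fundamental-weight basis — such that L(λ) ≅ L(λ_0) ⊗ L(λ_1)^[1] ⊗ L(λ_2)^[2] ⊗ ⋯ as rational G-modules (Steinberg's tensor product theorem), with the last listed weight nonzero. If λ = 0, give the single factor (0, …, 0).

((0, 2, 2), (0, 1, 0), (0, 1, 2), (1, 0, 0), (1, 0, 1))

ω-coordinates c = M·v, v = (7, 101, 223):
  c_1 = (1)·(7) + (1)·(101) + (0)·(223) = 108
  c_2 = (-1)·(7) + (-2)·(101) + (1)·(223) = 14
  c_3 = (0)·(7) + (1)·(101) + (0)·(223) = 101
Writing each c_i in base p = 3:
  c_1 = 108 = 0·3^0 + 0·3^1 + 0·3^2 + 1·3^3 + 1·3^4
  c_2 = 14 = 2·3^0 + 1·3^1 + 1·3^2
  c_3 = 101 = 2·3^0 + 0·3^1 + 2·3^2 + 0·3^3 + 1·3^4
p-restricted factor λ_0 = (0, 2, 2)
p-restricted factor λ_1 = (0, 1, 0)
p-restricted factor λ_2 = (0, 1, 2)
p-restricted factor λ_3 = (1, 0, 0)
p-restricted factor λ_4 = (1, 0, 1)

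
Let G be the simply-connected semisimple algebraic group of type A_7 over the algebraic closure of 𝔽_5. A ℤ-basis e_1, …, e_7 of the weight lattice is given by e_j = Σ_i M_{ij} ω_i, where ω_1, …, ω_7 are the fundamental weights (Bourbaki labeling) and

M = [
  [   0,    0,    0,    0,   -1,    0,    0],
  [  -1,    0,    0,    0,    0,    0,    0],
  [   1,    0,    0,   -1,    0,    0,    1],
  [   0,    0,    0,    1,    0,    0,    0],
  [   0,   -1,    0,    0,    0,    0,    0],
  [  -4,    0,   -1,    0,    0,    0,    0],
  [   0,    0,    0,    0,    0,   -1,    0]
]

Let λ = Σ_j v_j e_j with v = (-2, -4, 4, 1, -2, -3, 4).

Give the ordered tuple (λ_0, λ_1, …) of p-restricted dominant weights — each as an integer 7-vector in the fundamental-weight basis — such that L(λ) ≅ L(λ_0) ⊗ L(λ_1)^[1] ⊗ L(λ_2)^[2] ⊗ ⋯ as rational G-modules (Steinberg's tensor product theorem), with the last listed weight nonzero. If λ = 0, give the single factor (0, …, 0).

((2, 2, 1, 1, 4, 4, 3),)

In the fundamental-weight basis, λ has coordinates c = M·v (v = (-2, -4, 4, 1, -2, -3, 4)):
  c_1 = (0)·(-2) + (0)·(-4) + (0)·(4) + (0)·(1) + (-1)·(-2) + (0)·(-3) + (0)·(4) = 2
  c_2 = (-1)·(-2) + (0)·(-4) + (0)·(4) + (0)·(1) + (0)·(-2) + (0)·(-3) + (0)·(4) = 2
  c_3 = (1)·(-2) + (0)·(-4) + (0)·(4) + (-1)·(1) + (0)·(-2) + (0)·(-3) + (1)·(4) = 1
  c_4 = (0)·(-2) + (0)·(-4) + (0)·(4) + (1)·(1) + (0)·(-2) + (0)·(-3) + (0)·(4) = 1
  c_5 = (0)·(-2) + (-1)·(-4) + (0)·(4) + (0)·(1) + (0)·(-2) + (0)·(-3) + (0)·(4) = 4
  c_6 = (-4)·(-2) + (0)·(-4) + (-1)·(4) + (0)·(1) + (0)·(-2) + (0)·(-3) + (0)·(4) = 4
  c_7 = (0)·(-2) + (0)·(-4) + (0)·(4) + (0)·(1) + (0)·(-2) + (-1)·(-3) + (0)·(4) = 3
Expand coordinatewise in base 5:
  c_1 = 2 = 2·5^0
  c_2 = 2 = 2·5^0
  c_3 = 1 = 1·5^0
  c_4 = 1 = 1·5^0
  c_5 = 4 = 4·5^0
  c_6 = 4 = 4·5^0
  c_7 = 3 = 3·5^0
λ_0 = (2, 2, 1, 1, 4, 4, 3)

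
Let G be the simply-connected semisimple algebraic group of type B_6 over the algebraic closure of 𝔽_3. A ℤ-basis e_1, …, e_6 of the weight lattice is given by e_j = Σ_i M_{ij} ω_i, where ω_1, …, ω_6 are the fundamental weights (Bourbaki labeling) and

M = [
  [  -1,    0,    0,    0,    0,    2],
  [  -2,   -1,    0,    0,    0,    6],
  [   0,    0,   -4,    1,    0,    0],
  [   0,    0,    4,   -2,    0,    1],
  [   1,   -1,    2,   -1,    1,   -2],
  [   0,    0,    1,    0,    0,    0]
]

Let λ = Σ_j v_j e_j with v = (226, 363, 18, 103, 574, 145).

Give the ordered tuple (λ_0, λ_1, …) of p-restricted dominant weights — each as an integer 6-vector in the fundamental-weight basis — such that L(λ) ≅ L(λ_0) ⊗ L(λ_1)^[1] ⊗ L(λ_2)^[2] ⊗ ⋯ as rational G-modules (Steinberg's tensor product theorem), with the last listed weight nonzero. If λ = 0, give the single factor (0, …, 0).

ω-coordinates c = M·v, v = (226, 363, 18, 103, 574, 145):
  c_1 = (-1)·(226) + 0·363 + 0·18 + 0·103 + 0·574 + 2·145 = 64
  c_2 = (-2)·(226) + (-1)·(363) + 0·18 + 0·103 + 0·574 + 6·145 = 55
  c_3 = 0·226 + 0·363 + (-4)·(18) + 1·103 + 0·574 + 0·145 = 31
  c_4 = 0·226 + 0·363 + 4·18 + (-2)·(103) + 0·574 + 1·145 = 11
  c_5 = 1·226 + (-1)·(363) + 2·18 + (-1)·(103) + 1·574 + (-2)·(145) = 80
  c_6 = 0·226 + 0·363 + 1·18 + 0·103 + 0·574 + 0·145 = 18
p = 3; digits c_i = Σ_j d_{ij}·3^j, 0 ≤ d_{ij} < 3:
  c_1 = 64 = 1·3^0 + 0·3^1 + 1·3^2 + 2·3^3
  c_2 = 55 = 1·3^0 + 0·3^1 + 0·3^2 + 2·3^3
  c_3 = 31 = 1·3^0 + 1·3^1 + 0·3^2 + 1·3^3
  c_4 = 11 = 2·3^0 + 0·3^1 + 1·3^2
  c_5 = 80 = 2·3^0 + 2·3^1 + 2·3^2 + 2·3^3
  c_6 = 18 = 0·3^0 + 0·3^1 + 2·3^2
λ_0 = (1, 1, 1, 2, 2, 0)
λ_1 = (0, 0, 1, 0, 2, 0)
λ_2 = (1, 0, 0, 1, 2, 2)
λ_3 = (2, 2, 1, 0, 2, 0)

((1, 1, 1, 2, 2, 0), (0, 0, 1, 0, 2, 0), (1, 0, 0, 1, 2, 2), (2, 2, 1, 0, 2, 0))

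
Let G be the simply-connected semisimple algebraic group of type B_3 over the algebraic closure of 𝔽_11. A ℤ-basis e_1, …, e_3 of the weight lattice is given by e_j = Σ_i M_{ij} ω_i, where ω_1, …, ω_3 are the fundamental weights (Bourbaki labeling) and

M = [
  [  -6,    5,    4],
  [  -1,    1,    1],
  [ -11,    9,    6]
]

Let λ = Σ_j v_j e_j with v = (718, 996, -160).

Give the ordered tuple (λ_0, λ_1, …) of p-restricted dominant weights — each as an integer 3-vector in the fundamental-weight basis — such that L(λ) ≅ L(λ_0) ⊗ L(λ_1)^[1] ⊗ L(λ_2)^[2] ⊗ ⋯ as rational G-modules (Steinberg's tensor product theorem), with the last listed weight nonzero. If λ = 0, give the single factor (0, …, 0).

((10, 8, 7), (2, 10, 9))

ω-coordinates c = M·v, v = (718, 996, -160):
  c_1 = (-6)·(718) + 5·996 + (4)·(-160) = 32
  c_2 = (-1)·(718) + 1·996 + (1)·(-160) = 118
  c_3 = (-11)·(718) + 9·996 + (6)·(-160) = 106
Writing each c_i in base p = 11:
  c_1 = 32 = 10·11^0 + 2·11^1
  c_2 = 118 = 8·11^0 + 10·11^1
  c_3 = 106 = 7·11^0 + 9·11^1
Factor λ_0 = (10, 8, 7)
Factor λ_1 = (2, 10, 9)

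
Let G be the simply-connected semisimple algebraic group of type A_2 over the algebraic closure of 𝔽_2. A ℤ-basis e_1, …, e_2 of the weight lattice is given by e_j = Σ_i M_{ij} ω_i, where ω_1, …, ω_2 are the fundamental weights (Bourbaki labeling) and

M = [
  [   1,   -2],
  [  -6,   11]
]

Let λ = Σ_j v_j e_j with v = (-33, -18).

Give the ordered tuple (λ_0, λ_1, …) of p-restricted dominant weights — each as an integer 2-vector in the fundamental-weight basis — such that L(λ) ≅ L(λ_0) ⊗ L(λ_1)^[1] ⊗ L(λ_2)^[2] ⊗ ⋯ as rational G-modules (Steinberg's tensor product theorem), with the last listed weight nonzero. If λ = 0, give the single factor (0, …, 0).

Change of basis e → ω: c = M·v where v = (-33, -18):
  c_1 = (1)·(-33) + (-2)·(-18) = 3
  c_2 = (-6)·(-33) + (11)·(-18) = 0
p = 2; digits c_i = Σ_j d_{ij}·2^j, 0 ≤ d_{ij} < 2:
  c_1 = 3 = 1·2^0 + 1·2^1
  c_2 = 0
p-restricted factor λ_0 = (1, 0)
p-restricted factor λ_1 = (1, 0)

((1, 0), (1, 0))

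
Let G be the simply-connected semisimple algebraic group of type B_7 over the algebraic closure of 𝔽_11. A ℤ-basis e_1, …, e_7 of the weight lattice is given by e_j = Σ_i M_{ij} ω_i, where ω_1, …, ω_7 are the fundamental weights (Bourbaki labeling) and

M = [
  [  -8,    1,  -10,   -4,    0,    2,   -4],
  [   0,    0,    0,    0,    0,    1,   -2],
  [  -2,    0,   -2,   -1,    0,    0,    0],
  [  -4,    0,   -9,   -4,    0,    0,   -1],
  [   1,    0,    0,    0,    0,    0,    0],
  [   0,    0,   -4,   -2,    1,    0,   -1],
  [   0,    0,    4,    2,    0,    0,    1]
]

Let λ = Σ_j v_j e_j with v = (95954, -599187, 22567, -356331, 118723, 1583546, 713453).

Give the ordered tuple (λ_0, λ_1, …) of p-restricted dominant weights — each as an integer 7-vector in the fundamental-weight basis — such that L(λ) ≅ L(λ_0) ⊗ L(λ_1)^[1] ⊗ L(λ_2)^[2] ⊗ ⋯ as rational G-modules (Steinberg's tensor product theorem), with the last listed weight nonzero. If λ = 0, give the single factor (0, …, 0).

((2, 0, 5, 3, 1, 10, 1), (6, 6, 9, 7, 0, 6, 6), (8, 7, 6, 9, 1, 8, 4), (10, 7, 1, 5, 6, 9, 2), (9, 10, 8, 8, 6, 1, 6))

Converting to the ω-basis (c_i = row i of M dotted with v = (95954, -599187, 22567, -356331, 118723, 1583546, 713453)):
  c_1 = -8*95954 + 1*-599187 + -10*22567 + -4*-356331 + 0*118723 + 2*1583546 + -4*713453 = 146115
  c_2 = 0*95954 + 0*-599187 + 0*22567 + 0*-356331 + 0*118723 + 1*1583546 + -2*713453 = 156640
  c_3 = -2*95954 + 0*-599187 + -2*22567 + -1*-356331 + 0*118723 + 0*1583546 + 0*713453 = 119289
  c_4 = -4*95954 + 0*-599187 + -9*22567 + -4*-356331 + 0*118723 + 0*1583546 + -1*713453 = 124952
  c_5 = 1*95954 + 0*-599187 + 0*22567 + 0*-356331 + 0*118723 + 0*1583546 + 0*713453 = 95954
  c_6 = 0*95954 + 0*-599187 + -4*22567 + -2*-356331 + 1*118723 + 0*1583546 + -1*713453 = 27664
  c_7 = 0*95954 + 0*-599187 + 4*22567 + 2*-356331 + 0*118723 + 0*1583546 + 1*713453 = 91059
p = 11; digits c_i = Σ_j d_{ij}·11^j, 0 ≤ d_{ij} < 11:
  c_1 = 146115 = 2·11^0 + 6·11^1 + 8·11^2 + 10·11^3 + 9·11^4
  c_2 = 156640 = 0·11^0 + 6·11^1 + 7·11^2 + 7·11^3 + 10·11^4
  c_3 = 119289 = 5·11^0 + 9·11^1 + 6·11^2 + 1·11^3 + 8·11^4
  c_4 = 124952 = 3·11^0 + 7·11^1 + 9·11^2 + 5·11^3 + 8·11^4
  c_5 = 95954 = 1·11^0 + 0·11^1 + 1·11^2 + 6·11^3 + 6·11^4
  c_6 = 27664 = 10·11^0 + 6·11^1 + 8·11^2 + 9·11^3 + 1·11^4
  c_7 = 91059 = 1·11^0 + 6·11^1 + 4·11^2 + 2·11^3 + 6·11^4
Factor λ_0 = (2, 0, 5, 3, 1, 10, 1)
Factor λ_1 = (6, 6, 9, 7, 0, 6, 6)
Factor λ_2 = (8, 7, 6, 9, 1, 8, 4)
Factor λ_3 = (10, 7, 1, 5, 6, 9, 2)
Factor λ_4 = (9, 10, 8, 8, 6, 1, 6)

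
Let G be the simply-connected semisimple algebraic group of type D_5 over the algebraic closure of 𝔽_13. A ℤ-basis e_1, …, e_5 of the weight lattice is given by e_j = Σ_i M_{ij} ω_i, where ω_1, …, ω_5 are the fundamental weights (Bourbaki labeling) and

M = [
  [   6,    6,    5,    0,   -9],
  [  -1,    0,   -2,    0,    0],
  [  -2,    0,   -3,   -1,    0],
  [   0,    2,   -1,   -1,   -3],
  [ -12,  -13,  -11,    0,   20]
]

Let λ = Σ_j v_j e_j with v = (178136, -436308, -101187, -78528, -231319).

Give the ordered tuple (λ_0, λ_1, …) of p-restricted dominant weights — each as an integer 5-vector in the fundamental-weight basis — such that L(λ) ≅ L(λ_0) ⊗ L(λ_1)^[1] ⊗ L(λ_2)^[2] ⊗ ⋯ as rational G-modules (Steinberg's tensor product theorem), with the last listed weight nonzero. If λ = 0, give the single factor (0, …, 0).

Change of basis e → ω: c = M·v where v = (178136, -436308, -101187, -78528, -231319):
  c_1 = (6)·(178136) + (6)·(-436308) + (5)·(-101187) + (0)·(-78528) + (-9)·(-231319) = 26904
  c_2 = (-1)·(178136) + (0)·(-436308) + (-2)·(-101187) + (0)·(-78528) + (0)·(-231319) = 24238
  c_3 = (-2)·(178136) + (0)·(-436308) + (-3)·(-101187) + (-1)·(-78528) + (0)·(-231319) = 25817
  c_4 = (0)·(178136) + (2)·(-436308) + (-1)·(-101187) + (-1)·(-78528) + (-3)·(-231319) = 1056
  c_5 = (-12)·(178136) + (-13)·(-436308) + (-11)·(-101187) + (0)·(-78528) + (20)·(-231319) = 21049
Base-13 expansion of each c_i:
  c_1 = 26904 = 7·13^0 + 2·13^1 + 3·13^2 + 12·13^3
  c_2 = 24238 = 6·13^0 + 5·13^1 + 0·13^2 + 11·13^3
  c_3 = 25817 = 12·13^0 + 9·13^1 + 9·13^2 + 11·13^3
  c_4 = 1056 = 3·13^0 + 3·13^1 + 6·13^2
  c_5 = 21049 = 2·13^0 + 7·13^1 + 7·13^2 + 9·13^3
p-restricted factor λ_0 = (7, 6, 12, 3, 2)
p-restricted factor λ_1 = (2, 5, 9, 3, 7)
p-restricted factor λ_2 = (3, 0, 9, 6, 7)
p-restricted factor λ_3 = (12, 11, 11, 0, 9)

((7, 6, 12, 3, 2), (2, 5, 9, 3, 7), (3, 0, 9, 6, 7), (12, 11, 11, 0, 9))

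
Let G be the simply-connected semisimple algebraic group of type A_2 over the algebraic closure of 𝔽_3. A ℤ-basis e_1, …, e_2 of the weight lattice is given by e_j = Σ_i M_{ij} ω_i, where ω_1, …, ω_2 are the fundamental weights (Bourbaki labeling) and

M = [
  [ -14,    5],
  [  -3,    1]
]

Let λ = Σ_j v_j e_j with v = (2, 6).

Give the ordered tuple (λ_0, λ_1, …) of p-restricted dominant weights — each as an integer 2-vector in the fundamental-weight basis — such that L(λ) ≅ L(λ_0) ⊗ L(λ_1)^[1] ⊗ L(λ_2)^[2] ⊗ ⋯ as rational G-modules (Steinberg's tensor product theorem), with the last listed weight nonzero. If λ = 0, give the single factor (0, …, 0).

Converting to the ω-basis (c_i = row i of M dotted with v = (2, 6)):
  c_1 = -14*2 + 5*6 = 2
  c_2 = -3*2 + 1*6 = 0
Writing each c_i in base p = 3:
  c_1 = 2 = 2·3^0
  c_2 = 0
Factor λ_0 = (2, 0)

((2, 0),)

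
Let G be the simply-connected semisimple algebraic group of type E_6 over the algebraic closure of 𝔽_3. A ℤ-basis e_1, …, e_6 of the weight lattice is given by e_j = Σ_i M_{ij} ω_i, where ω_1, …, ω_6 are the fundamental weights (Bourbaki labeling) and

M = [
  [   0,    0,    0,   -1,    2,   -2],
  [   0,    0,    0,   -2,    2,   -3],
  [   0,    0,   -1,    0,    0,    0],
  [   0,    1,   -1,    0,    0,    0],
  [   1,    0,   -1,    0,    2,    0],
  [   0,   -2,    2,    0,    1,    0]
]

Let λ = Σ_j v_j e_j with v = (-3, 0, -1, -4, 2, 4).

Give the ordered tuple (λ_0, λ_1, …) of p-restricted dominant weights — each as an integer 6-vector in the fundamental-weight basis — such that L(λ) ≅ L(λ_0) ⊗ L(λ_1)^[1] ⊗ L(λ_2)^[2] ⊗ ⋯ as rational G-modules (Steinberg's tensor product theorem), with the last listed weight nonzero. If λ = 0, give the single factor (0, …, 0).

Change of basis e → ω: c = M·v where v = (-3, 0, -1, -4, 2, 4):
  c_1 = (0)·(-3) + 0·0 + (0)·(-1) + (-1)·(-4) + 2·2 + (-2)·(4) = 0
  c_2 = (0)·(-3) + 0·0 + (0)·(-1) + (-2)·(-4) + 2·2 + (-3)·(4) = 0
  c_3 = (0)·(-3) + 0·0 + (-1)·(-1) + (0)·(-4) + 0·2 + 0·4 = 1
  c_4 = (0)·(-3) + 1·0 + (-1)·(-1) + (0)·(-4) + 0·2 + 0·4 = 1
  c_5 = (1)·(-3) + 0·0 + (-1)·(-1) + (0)·(-4) + 2·2 + 0·4 = 2
  c_6 = (0)·(-3) + (-2)·(0) + (2)·(-1) + (0)·(-4) + 1·2 + 0·4 = 0
Base-3 expansion of each c_i:
  c_1 = 0
  c_2 = 0
  c_3 = 1 = 1·3^0
  c_4 = 1 = 1·3^0
  c_5 = 2 = 2·3^0
  c_6 = 0
λ_0 = (0, 0, 1, 1, 2, 0)

((0, 0, 1, 1, 2, 0),)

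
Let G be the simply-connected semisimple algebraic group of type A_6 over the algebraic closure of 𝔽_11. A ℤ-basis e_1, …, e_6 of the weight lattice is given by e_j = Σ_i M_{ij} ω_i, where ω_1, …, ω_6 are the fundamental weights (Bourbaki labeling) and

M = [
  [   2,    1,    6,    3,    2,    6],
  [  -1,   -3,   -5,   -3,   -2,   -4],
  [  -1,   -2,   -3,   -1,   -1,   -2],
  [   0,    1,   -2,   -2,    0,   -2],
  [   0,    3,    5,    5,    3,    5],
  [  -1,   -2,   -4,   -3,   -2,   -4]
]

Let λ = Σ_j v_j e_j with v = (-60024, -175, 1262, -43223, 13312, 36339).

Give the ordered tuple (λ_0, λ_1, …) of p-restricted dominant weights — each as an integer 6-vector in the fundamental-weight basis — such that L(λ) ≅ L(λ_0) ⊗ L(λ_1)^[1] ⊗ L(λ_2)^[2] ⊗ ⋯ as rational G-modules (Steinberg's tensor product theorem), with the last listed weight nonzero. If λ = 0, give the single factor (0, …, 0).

In the fundamental-weight basis, λ has coordinates c = M·v (v = (-60024, -175, 1262, -43223, 13312, 36339)):
  c_1 = (2)·(-60024) + (1)·(-175) + 6·1262 + (3)·(-43223) + 2·13312 + 6·36339 = 2338
  c_2 = (-1)·(-60024) + (-3)·(-175) + (-5)·(1262) + (-3)·(-43223) + (-2)·(13312) + (-4)·(36339) = 11928
  c_3 = (-1)·(-60024) + (-2)·(-175) + (-3)·(1262) + (-1)·(-43223) + (-1)·(13312) + (-2)·(36339) = 13821
  c_4 = (0)·(-60024) + (1)·(-175) + (-2)·(1262) + (-2)·(-43223) + 0·13312 + (-2)·(36339) = 11069
  c_5 = (0)·(-60024) + (3)·(-175) + 5·1262 + (5)·(-43223) + 3·13312 + 5·36339 = 11301
  c_6 = (-1)·(-60024) + (-2)·(-175) + (-4)·(1262) + (-3)·(-43223) + (-2)·(13312) + (-4)·(36339) = 13015
Base-11 expansion of each c_i:
  c_1 = 2338 = 6·11^0 + 3·11^1 + 8·11^2 + 1·11^3
  c_2 = 11928 = 4·11^0 + 6·11^1 + 10·11^2 + 8·11^3
  c_3 = 13821 = 5·11^0 + 2·11^1 + 4·11^2 + 10·11^3
  c_4 = 11069 = 3·11^0 + 5·11^1 + 3·11^2 + 8·11^3
  c_5 = 11301 = 4·11^0 + 4·11^1 + 5·11^2 + 8·11^3
  c_6 = 13015 = 2·11^0 + 6·11^1 + 8·11^2 + 9·11^3
p-restricted factor λ_0 = (6, 4, 5, 3, 4, 2)
p-restricted factor λ_1 = (3, 6, 2, 5, 4, 6)
p-restricted factor λ_2 = (8, 10, 4, 3, 5, 8)
p-restricted factor λ_3 = (1, 8, 10, 8, 8, 9)

((6, 4, 5, 3, 4, 2), (3, 6, 2, 5, 4, 6), (8, 10, 4, 3, 5, 8), (1, 8, 10, 8, 8, 9))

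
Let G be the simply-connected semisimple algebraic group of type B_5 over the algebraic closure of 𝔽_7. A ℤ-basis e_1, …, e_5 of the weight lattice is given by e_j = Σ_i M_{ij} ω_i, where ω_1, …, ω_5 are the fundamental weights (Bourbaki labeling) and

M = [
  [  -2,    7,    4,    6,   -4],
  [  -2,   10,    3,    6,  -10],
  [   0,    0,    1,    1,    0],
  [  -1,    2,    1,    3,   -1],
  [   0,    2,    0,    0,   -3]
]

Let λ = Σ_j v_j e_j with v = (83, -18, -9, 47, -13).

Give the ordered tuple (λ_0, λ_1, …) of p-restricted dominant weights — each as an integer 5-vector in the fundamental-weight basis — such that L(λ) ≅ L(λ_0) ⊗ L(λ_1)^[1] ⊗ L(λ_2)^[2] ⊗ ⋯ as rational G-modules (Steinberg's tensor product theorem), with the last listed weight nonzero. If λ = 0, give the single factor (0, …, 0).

((6, 4, 3, 5, 3), (0, 5, 5, 3, 0))

ω-coordinates c = M·v, v = (83, -18, -9, 47, -13):
  c_1 = -2*83 + 7*-18 + 4*-9 + 6*47 + -4*-13 = 6
  c_2 = -2*83 + 10*-18 + 3*-9 + 6*47 + -10*-13 = 39
  c_3 = 0*83 + 0*-18 + 1*-9 + 1*47 + 0*-13 = 38
  c_4 = -1*83 + 2*-18 + 1*-9 + 3*47 + -1*-13 = 26
  c_5 = 0*83 + 2*-18 + 0*-9 + 0*47 + -3*-13 = 3
p = 7; digits c_i = Σ_j d_{ij}·7^j, 0 ≤ d_{ij} < 7:
  c_1 = 6 = 6·7^0
  c_2 = 39 = 4·7^0 + 5·7^1
  c_3 = 38 = 3·7^0 + 5·7^1
  c_4 = 26 = 5·7^0 + 3·7^1
  c_5 = 3 = 3·7^0
Factor λ_0 = (6, 4, 3, 5, 3)
Factor λ_1 = (0, 5, 5, 3, 0)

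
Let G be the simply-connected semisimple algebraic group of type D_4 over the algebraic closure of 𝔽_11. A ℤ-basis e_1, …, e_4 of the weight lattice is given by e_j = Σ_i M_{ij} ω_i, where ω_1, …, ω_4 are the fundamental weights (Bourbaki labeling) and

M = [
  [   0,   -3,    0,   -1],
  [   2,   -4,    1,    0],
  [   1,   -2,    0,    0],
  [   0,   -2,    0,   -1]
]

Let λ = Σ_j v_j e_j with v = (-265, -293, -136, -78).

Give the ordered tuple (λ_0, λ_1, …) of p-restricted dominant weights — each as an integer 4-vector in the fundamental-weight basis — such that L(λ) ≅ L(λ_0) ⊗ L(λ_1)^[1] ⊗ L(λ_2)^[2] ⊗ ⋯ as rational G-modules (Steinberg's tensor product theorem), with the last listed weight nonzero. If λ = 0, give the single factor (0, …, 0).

Converting to the ω-basis (c_i = row i of M dotted with v = (-265, -293, -136, -78)):
  c_1 = 0*-265 + -3*-293 + 0*-136 + -1*-78 = 957
  c_2 = 2*-265 + -4*-293 + 1*-136 + 0*-78 = 506
  c_3 = 1*-265 + -2*-293 + 0*-136 + 0*-78 = 321
  c_4 = 0*-265 + -2*-293 + 0*-136 + -1*-78 = 664
p = 11; digits c_i = Σ_j d_{ij}·11^j, 0 ≤ d_{ij} < 11:
  c_1 = 957 = 0·11^0 + 10·11^1 + 7·11^2
  c_2 = 506 = 0·11^0 + 2·11^1 + 4·11^2
  c_3 = 321 = 2·11^0 + 7·11^1 + 2·11^2
  c_4 = 664 = 4·11^0 + 5·11^1 + 5·11^2
p-restricted factor λ_0 = (0, 0, 2, 4)
p-restricted factor λ_1 = (10, 2, 7, 5)
p-restricted factor λ_2 = (7, 4, 2, 5)

((0, 0, 2, 4), (10, 2, 7, 5), (7, 4, 2, 5))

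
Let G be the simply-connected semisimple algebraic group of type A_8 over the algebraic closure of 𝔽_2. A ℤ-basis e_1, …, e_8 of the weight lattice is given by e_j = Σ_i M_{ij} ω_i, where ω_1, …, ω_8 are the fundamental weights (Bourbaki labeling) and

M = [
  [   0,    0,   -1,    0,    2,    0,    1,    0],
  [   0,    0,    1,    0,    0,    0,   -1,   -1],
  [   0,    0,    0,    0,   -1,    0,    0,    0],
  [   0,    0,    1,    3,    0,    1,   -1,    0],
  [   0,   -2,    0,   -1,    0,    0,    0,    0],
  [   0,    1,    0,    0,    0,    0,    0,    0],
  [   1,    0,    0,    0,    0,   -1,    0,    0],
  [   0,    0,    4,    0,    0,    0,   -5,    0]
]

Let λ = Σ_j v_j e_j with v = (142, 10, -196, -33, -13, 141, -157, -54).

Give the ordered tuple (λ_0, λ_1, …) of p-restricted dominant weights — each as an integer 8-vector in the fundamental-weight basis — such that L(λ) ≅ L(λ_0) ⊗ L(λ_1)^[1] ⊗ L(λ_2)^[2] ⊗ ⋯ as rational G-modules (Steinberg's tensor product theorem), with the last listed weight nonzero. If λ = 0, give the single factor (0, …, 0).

((1, 1, 1, 1, 1, 0, 1, 1), (0, 1, 0, 1, 0, 1, 0, 0), (1, 1, 1, 0, 1, 0, 0, 0), (1, 1, 1, 0, 1, 1, 0, 0))

In the fundamental-weight basis, λ has coordinates c = M·v (v = (142, 10, -196, -33, -13, 141, -157, -54)):
  c_1 = (0)·(142) + (0)·(10) + (-1)·(-196) + (0)·(-33) + (2)·(-13) + (0)·(141) + (1)·(-157) + (0)·(-54) = 13
  c_2 = (0)·(142) + (0)·(10) + (1)·(-196) + (0)·(-33) + (0)·(-13) + (0)·(141) + (-1)·(-157) + (-1)·(-54) = 15
  c_3 = (0)·(142) + (0)·(10) + (0)·(-196) + (0)·(-33) + (-1)·(-13) + (0)·(141) + (0)·(-157) + (0)·(-54) = 13
  c_4 = (0)·(142) + (0)·(10) + (1)·(-196) + (3)·(-33) + (0)·(-13) + (1)·(141) + (-1)·(-157) + (0)·(-54) = 3
  c_5 = (0)·(142) + (-2)·(10) + (0)·(-196) + (-1)·(-33) + (0)·(-13) + (0)·(141) + (0)·(-157) + (0)·(-54) = 13
  c_6 = (0)·(142) + (1)·(10) + (0)·(-196) + (0)·(-33) + (0)·(-13) + (0)·(141) + (0)·(-157) + (0)·(-54) = 10
  c_7 = (1)·(142) + (0)·(10) + (0)·(-196) + (0)·(-33) + (0)·(-13) + (-1)·(141) + (0)·(-157) + (0)·(-54) = 1
  c_8 = (0)·(142) + (0)·(10) + (4)·(-196) + (0)·(-33) + (0)·(-13) + (0)·(141) + (-5)·(-157) + (0)·(-54) = 1
Expand coordinatewise in base 2:
  c_1 = 13 = 1·2^0 + 0·2^1 + 1·2^2 + 1·2^3
  c_2 = 15 = 1·2^0 + 1·2^1 + 1·2^2 + 1·2^3
  c_3 = 13 = 1·2^0 + 0·2^1 + 1·2^2 + 1·2^3
  c_4 = 3 = 1·2^0 + 1·2^1
  c_5 = 13 = 1·2^0 + 0·2^1 + 1·2^2 + 1·2^3
  c_6 = 10 = 0·2^0 + 1·2^1 + 0·2^2 + 1·2^3
  c_7 = 1 = 1·2^0
  c_8 = 1 = 1·2^0
λ_0 = (1, 1, 1, 1, 1, 0, 1, 1)
λ_1 = (0, 1, 0, 1, 0, 1, 0, 0)
λ_2 = (1, 1, 1, 0, 1, 0, 0, 0)
λ_3 = (1, 1, 1, 0, 1, 1, 0, 0)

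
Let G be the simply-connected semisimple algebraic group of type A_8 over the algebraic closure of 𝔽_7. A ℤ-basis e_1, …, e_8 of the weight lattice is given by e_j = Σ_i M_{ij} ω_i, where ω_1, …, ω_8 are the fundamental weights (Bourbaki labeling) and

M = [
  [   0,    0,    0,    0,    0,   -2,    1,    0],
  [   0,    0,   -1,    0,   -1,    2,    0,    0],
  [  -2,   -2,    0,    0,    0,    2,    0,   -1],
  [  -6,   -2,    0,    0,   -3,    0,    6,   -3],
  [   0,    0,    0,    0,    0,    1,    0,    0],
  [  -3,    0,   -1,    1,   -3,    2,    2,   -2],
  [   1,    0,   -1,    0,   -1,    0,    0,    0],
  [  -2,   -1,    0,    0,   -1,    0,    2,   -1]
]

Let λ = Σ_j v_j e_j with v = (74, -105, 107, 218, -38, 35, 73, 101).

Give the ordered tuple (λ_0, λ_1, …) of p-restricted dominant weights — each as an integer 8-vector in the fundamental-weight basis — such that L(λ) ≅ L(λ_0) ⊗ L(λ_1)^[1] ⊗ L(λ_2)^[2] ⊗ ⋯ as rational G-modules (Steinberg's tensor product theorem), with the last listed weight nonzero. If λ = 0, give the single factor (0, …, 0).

((3, 1, 3, 1, 0, 3, 5, 5), (0, 0, 4, 2, 5, 2, 0, 5))

Compute c_i = Σ_j M_{ij} v_j with v = (74, -105, 107, 218, -38, 35, 73, 101):
  c_1 = (0)·(74) + (0)·(-105) + (0)·(107) + (0)·(218) + (0)·(-38) + (-2)·(35) + (1)·(73) + (0)·(101) = 3
  c_2 = (0)·(74) + (0)·(-105) + (-1)·(107) + (0)·(218) + (-1)·(-38) + (2)·(35) + (0)·(73) + (0)·(101) = 1
  c_3 = (-2)·(74) + (-2)·(-105) + (0)·(107) + (0)·(218) + (0)·(-38) + (2)·(35) + (0)·(73) + (-1)·(101) = 31
  c_4 = (-6)·(74) + (-2)·(-105) + (0)·(107) + (0)·(218) + (-3)·(-38) + (0)·(35) + (6)·(73) + (-3)·(101) = 15
  c_5 = (0)·(74) + (0)·(-105) + (0)·(107) + (0)·(218) + (0)·(-38) + (1)·(35) + (0)·(73) + (0)·(101) = 35
  c_6 = (-3)·(74) + (0)·(-105) + (-1)·(107) + (1)·(218) + (-3)·(-38) + (2)·(35) + (2)·(73) + (-2)·(101) = 17
  c_7 = (1)·(74) + (0)·(-105) + (-1)·(107) + (0)·(218) + (-1)·(-38) + (0)·(35) + (0)·(73) + (0)·(101) = 5
  c_8 = (-2)·(74) + (-1)·(-105) + (0)·(107) + (0)·(218) + (-1)·(-38) + (0)·(35) + (2)·(73) + (-1)·(101) = 40
p = 7; digits c_i = Σ_j d_{ij}·7^j, 0 ≤ d_{ij} < 7:
  c_1 = 3 = 3·7^0
  c_2 = 1 = 1·7^0
  c_3 = 31 = 3·7^0 + 4·7^1
  c_4 = 15 = 1·7^0 + 2·7^1
  c_5 = 35 = 0·7^0 + 5·7^1
  c_6 = 17 = 3·7^0 + 2·7^1
  c_7 = 5 = 5·7^0
  c_8 = 40 = 5·7^0 + 5·7^1
p-restricted factor λ_0 = (3, 1, 3, 1, 0, 3, 5, 5)
p-restricted factor λ_1 = (0, 0, 4, 2, 5, 2, 0, 5)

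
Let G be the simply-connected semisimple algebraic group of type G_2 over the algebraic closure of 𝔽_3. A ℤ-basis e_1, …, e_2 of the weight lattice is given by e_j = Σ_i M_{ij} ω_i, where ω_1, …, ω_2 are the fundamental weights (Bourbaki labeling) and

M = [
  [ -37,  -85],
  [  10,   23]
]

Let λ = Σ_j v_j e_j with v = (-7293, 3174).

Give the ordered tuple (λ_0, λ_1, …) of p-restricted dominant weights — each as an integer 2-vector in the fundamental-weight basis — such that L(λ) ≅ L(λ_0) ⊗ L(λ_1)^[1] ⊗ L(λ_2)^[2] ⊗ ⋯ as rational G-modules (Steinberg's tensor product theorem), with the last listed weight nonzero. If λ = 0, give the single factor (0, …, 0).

((0, 0), (2, 0), (2, 2), (1, 2))

Compute c_i = Σ_j M_{ij} v_j with v = (-7293, 3174):
  c_1 = (-37)·(-7293) + (-85)·(3174) = 51
  c_2 = (10)·(-7293) + 23·3174 = 72
p = 3; digits c_i = Σ_j d_{ij}·3^j, 0 ≤ d_{ij} < 3:
  c_1 = 51 = 0·3^0 + 2·3^1 + 2·3^2 + 1·3^3
  c_2 = 72 = 0·3^0 + 0·3^1 + 2·3^2 + 2·3^3
p-restricted factor λ_0 = (0, 0)
p-restricted factor λ_1 = (2, 0)
p-restricted factor λ_2 = (2, 2)
p-restricted factor λ_3 = (1, 2)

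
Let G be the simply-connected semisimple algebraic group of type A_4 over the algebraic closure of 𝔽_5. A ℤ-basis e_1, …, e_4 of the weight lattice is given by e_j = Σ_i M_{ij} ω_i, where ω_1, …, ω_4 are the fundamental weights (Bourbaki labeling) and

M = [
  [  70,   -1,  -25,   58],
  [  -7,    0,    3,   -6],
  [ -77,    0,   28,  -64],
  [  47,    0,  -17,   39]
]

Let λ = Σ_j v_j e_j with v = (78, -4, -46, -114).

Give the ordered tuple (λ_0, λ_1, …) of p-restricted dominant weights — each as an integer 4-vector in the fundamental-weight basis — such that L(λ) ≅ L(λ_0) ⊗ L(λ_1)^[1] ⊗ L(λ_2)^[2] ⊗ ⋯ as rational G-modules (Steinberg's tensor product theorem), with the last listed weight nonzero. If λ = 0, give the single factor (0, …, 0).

In the fundamental-weight basis, λ has coordinates c = M·v (v = (78, -4, -46, -114)):
  c_1 = (70)·(78) + (-1)·(-4) + (-25)·(-46) + (58)·(-114) = 2
  c_2 = (-7)·(78) + (0)·(-4) + (3)·(-46) + (-6)·(-114) = 0
  c_3 = (-77)·(78) + (0)·(-4) + (28)·(-46) + (-64)·(-114) = 2
  c_4 = (47)·(78) + (0)·(-4) + (-17)·(-46) + (39)·(-114) = 2
p = 5; digits c_i = Σ_j d_{ij}·5^j, 0 ≤ d_{ij} < 5:
  c_1 = 2 = 2·5^0
  c_2 = 0
  c_3 = 2 = 2·5^0
  c_4 = 2 = 2·5^0
λ_0 = (2, 0, 2, 2)

((2, 0, 2, 2),)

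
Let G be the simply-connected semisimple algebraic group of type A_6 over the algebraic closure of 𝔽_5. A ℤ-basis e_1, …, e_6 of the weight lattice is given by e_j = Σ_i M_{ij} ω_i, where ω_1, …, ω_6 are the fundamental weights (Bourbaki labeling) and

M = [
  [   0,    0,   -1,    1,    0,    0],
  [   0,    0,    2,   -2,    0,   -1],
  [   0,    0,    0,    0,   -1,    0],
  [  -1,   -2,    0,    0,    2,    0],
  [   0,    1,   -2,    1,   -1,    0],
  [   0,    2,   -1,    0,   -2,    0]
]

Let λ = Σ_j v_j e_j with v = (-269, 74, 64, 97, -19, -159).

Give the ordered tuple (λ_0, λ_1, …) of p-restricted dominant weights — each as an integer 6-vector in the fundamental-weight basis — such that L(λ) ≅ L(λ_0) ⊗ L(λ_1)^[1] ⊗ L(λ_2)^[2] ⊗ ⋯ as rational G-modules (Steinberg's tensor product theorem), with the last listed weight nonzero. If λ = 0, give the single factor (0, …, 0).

In the fundamental-weight basis, λ has coordinates c = M·v (v = (-269, 74, 64, 97, -19, -159)):
  c_1 = (0)·(-269) + 0·74 + (-1)·(64) + 1·97 + (0)·(-19) + (0)·(-159) = 33
  c_2 = (0)·(-269) + 0·74 + 2·64 + (-2)·(97) + (0)·(-19) + (-1)·(-159) = 93
  c_3 = (0)·(-269) + 0·74 + 0·64 + 0·97 + (-1)·(-19) + (0)·(-159) = 19
  c_4 = (-1)·(-269) + (-2)·(74) + 0·64 + 0·97 + (2)·(-19) + (0)·(-159) = 83
  c_5 = (0)·(-269) + 1·74 + (-2)·(64) + 1·97 + (-1)·(-19) + (0)·(-159) = 62
  c_6 = (0)·(-269) + 2·74 + (-1)·(64) + 0·97 + (-2)·(-19) + (0)·(-159) = 122
Writing each c_i in base p = 5:
  c_1 = 33 = 3·5^0 + 1·5^1 + 1·5^2
  c_2 = 93 = 3·5^0 + 3·5^1 + 3·5^2
  c_3 = 19 = 4·5^0 + 3·5^1
  c_4 = 83 = 3·5^0 + 1·5^1 + 3·5^2
  c_5 = 62 = 2·5^0 + 2·5^1 + 2·5^2
  c_6 = 122 = 2·5^0 + 4·5^1 + 4·5^2
λ_0 = (3, 3, 4, 3, 2, 2)
λ_1 = (1, 3, 3, 1, 2, 4)
λ_2 = (1, 3, 0, 3, 2, 4)

((3, 3, 4, 3, 2, 2), (1, 3, 3, 1, 2, 4), (1, 3, 0, 3, 2, 4))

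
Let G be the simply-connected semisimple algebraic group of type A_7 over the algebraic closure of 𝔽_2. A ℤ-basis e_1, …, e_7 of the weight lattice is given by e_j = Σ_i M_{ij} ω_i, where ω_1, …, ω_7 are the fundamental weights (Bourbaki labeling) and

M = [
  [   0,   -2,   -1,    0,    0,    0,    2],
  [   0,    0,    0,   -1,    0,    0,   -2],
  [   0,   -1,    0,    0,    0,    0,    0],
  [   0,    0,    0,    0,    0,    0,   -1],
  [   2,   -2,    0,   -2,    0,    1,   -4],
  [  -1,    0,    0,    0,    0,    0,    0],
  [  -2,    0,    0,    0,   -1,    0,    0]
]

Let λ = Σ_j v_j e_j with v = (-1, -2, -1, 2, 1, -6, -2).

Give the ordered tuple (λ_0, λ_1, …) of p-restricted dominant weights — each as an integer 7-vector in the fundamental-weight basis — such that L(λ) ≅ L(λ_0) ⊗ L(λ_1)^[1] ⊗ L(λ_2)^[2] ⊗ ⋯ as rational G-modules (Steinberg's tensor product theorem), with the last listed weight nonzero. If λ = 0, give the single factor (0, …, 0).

Change of basis e → ω: c = M·v where v = (-1, -2, -1, 2, 1, -6, -2):
  c_1 = (0)·(-1) + (-2)·(-2) + (-1)·(-1) + 0·2 + 0·1 + (0)·(-6) + (2)·(-2) = 1
  c_2 = (0)·(-1) + (0)·(-2) + (0)·(-1) + (-1)·(2) + 0·1 + (0)·(-6) + (-2)·(-2) = 2
  c_3 = (0)·(-1) + (-1)·(-2) + (0)·(-1) + 0·2 + 0·1 + (0)·(-6) + (0)·(-2) = 2
  c_4 = (0)·(-1) + (0)·(-2) + (0)·(-1) + 0·2 + 0·1 + (0)·(-6) + (-1)·(-2) = 2
  c_5 = (2)·(-1) + (-2)·(-2) + (0)·(-1) + (-2)·(2) + 0·1 + (1)·(-6) + (-4)·(-2) = 0
  c_6 = (-1)·(-1) + (0)·(-2) + (0)·(-1) + 0·2 + 0·1 + (0)·(-6) + (0)·(-2) = 1
  c_7 = (-2)·(-1) + (0)·(-2) + (0)·(-1) + 0·2 + (-1)·(1) + (0)·(-6) + (0)·(-2) = 1
Writing each c_i in base p = 2:
  c_1 = 1 = 1·2^0
  c_2 = 2 = 0·2^0 + 1·2^1
  c_3 = 2 = 0·2^0 + 1·2^1
  c_4 = 2 = 0·2^0 + 1·2^1
  c_5 = 0
  c_6 = 1 = 1·2^0
  c_7 = 1 = 1·2^0
λ_0 = (1, 0, 0, 0, 0, 1, 1)
λ_1 = (0, 1, 1, 1, 0, 0, 0)

((1, 0, 0, 0, 0, 1, 1), (0, 1, 1, 1, 0, 0, 0))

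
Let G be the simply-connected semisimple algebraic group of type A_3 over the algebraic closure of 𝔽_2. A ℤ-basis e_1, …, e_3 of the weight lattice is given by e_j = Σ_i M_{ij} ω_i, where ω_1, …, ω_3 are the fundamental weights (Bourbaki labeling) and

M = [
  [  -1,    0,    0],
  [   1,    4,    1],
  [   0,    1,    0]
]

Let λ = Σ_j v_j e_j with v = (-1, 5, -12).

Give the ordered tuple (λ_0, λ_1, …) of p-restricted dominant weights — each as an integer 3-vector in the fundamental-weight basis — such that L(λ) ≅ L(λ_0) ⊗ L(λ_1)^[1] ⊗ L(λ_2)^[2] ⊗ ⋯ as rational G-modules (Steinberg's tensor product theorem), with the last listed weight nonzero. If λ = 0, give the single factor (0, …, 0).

ω-coordinates c = M·v, v = (-1, 5, -12):
  c_1 = -1*-1 + 0*5 + 0*-12 = 1
  c_2 = 1*-1 + 4*5 + 1*-12 = 7
  c_3 = 0*-1 + 1*5 + 0*-12 = 5
Expand coordinatewise in base 2:
  c_1 = 1 = 1·2^0
  c_2 = 7 = 1·2^0 + 1·2^1 + 1·2^2
  c_3 = 5 = 1·2^0 + 0·2^1 + 1·2^2
p-restricted factor λ_0 = (1, 1, 1)
p-restricted factor λ_1 = (0, 1, 0)
p-restricted factor λ_2 = (0, 1, 1)

((1, 1, 1), (0, 1, 0), (0, 1, 1))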